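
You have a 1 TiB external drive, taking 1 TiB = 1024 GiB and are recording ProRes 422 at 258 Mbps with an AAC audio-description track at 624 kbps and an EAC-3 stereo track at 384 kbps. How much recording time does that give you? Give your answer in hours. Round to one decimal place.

9.4 hours

Audio total: 624 + 384 = 1008 kbps = 1.008 Mbps.
Total bitrate: 258 + 1.008 = 259.008 Mbps.
Capacity: 1 TiB = 8,796,093 Mb.
Recording time: 8,796,093 / 259.008 = 33,961 s ≈ 9.43 hours.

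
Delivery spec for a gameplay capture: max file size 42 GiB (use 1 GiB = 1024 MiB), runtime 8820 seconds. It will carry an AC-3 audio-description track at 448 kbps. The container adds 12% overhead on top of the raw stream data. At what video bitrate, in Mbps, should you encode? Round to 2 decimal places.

Budget: 42 GiB = 360777.3 Mb.
Stream payload after overhead: 360777.3 / 1.12 = 322122.5 Mb.
Total bitrate budget: 322122.5 Mb / 8820 s = 36.522 Mbps.
Audio: 448 kbps = 0.448 Mbps.
Video: 36.522 − 0.448 = 36.074 Mbps.

36.07 Mbps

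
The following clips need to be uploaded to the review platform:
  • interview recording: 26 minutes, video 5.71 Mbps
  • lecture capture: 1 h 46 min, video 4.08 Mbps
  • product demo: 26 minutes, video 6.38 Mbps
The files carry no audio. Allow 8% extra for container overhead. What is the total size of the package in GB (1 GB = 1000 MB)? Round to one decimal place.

interview recording: 5.710 Mbps × 1560 s × 1.08 = 9620.2 Mb
lecture capture: 4.080 Mbps × 6360 s × 1.08 = 28024.7 Mb
product demo: 6.380 Mbps × 1560 s × 1.08 = 10749.0 Mb
Total: 48393.9 Mb = 6049.2 MB.
= 6.049 GB.

6.0 GB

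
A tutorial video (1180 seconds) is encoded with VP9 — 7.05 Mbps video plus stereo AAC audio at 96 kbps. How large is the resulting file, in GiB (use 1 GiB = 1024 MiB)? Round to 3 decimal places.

Audio: 96 kbps = 0.096 Mbps.
Total bitrate: 7.05 + 0.096 = 7.146 Mbps.
Stream data: 7.146 Mbps × 1180 s = 8432.3 Mb.
8,432 Mb = 1,054,035,000 bytes ÷ 1,073,741,824 = 0.9816 GiB.

0.982 GiB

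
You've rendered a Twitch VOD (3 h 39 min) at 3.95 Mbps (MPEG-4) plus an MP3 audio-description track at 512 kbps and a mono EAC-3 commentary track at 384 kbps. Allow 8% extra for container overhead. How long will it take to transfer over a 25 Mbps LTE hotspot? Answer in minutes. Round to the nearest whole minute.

3 h 39 min = 219 min = 13140 s
Audio total: 512 + 384 = 896 kbps = 0.896 Mbps.
Total bitrate: 4.846 Mbps.
File: 4.846 Mbps × 13140 s = 63676.4 Mb.
With 8% container overhead: ×1.08. → 68770.6 Mb.
At 25 Mbps: 68770.6 / 25 = 2750.8 s ≈ 45.8 minutes.

46 minutes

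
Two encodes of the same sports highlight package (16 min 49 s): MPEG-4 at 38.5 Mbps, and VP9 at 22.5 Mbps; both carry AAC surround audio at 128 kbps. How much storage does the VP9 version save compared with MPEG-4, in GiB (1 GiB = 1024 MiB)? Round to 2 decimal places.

1.88 GiB

16 min 49 s = 1009 s
Audio: 128 kbps = 0.128 Mbps.
MPEG-4: 38.628 Mbps × 1009 s = 38975.7 Mb = 4.537 GiB.
VP9: 22.628 Mbps × 1009 s = 22831.7 Mb = 2.658 GiB.
Saving: 4.537 − 2.658 = 1.879 GiB.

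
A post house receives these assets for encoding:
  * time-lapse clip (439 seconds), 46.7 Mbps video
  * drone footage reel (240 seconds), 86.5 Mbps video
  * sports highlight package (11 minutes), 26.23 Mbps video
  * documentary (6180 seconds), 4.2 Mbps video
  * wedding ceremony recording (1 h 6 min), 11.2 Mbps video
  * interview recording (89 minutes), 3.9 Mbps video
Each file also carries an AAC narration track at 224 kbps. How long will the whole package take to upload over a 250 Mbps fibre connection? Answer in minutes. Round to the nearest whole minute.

Audio: 224 kbps = 0.224 Mbps.
time-lapse clip: 46.924 Mbps × 439 s = 20599.6 Mb
drone footage reel: 86.724 Mbps × 240 s = 20813.8 Mb
sports highlight package: 26.454 Mbps × 660 s = 17459.6 Mb
documentary: 4.424 Mbps × 6180 s = 27340.3 Mb
wedding ceremony recording: 11.424 Mbps × 3960 s = 45239.0 Mb
interview recording: 4.124 Mbps × 5340 s = 22022.2 Mb
Total: 153474.6 Mb = 19184.3 MB.
At 250 Mbps: 153474.6 / 250 = 614 s ≈ 10.2 minutes.

10 minutes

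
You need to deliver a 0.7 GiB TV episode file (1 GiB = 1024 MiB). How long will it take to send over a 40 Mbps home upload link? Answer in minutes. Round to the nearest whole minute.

File: 0.7 GiB = 6013.0 Mb.
At 40 Mbps: 6013.0 / 40 = 150.3 s ≈ 2.51 minutes.

3 minutes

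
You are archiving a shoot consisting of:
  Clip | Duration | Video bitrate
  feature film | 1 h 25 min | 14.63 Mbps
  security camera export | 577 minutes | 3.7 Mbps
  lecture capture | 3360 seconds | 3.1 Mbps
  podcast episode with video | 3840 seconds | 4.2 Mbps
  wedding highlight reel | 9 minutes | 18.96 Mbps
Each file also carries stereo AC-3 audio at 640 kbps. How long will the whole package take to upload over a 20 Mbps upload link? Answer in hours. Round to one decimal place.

3.7 hours

Audio: 640 kbps = 0.640 Mbps.
feature film: 15.270 Mbps × 5100 s = 77877.0 Mb
security camera export: 4.340 Mbps × 34620 s = 150250.8 Mb
lecture capture: 3.740 Mbps × 3360 s = 12566.4 Mb
podcast episode with video: 4.840 Mbps × 3840 s = 18585.6 Mb
wedding highlight reel: 19.600 Mbps × 540 s = 10584.0 Mb
Total: 269863.8 Mb = 33733.0 MB.
At 20 Mbps: 269863.8 / 20 = 13493 s ≈ 3.75 hours.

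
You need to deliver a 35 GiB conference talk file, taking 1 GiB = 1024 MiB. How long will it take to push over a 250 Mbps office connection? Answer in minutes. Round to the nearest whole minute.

20 minutes

File: 35 GiB = 300647.7 Mb.
At 250 Mbps: 300647.7 / 250 = 1202.6 s ≈ 20 minutes.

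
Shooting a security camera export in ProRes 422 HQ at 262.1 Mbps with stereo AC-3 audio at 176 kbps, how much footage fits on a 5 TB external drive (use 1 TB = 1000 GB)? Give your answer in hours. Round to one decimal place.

42.4 hours

Audio: 176 kbps = 0.176 Mbps.
Total bitrate: 262.1 + 0.176 = 262.276 Mbps.
Capacity: 5 TB = 40,000,000 Mb.
Recording time: 40,000,000 / 262.276 = 152,511 s ≈ 42.4 hours.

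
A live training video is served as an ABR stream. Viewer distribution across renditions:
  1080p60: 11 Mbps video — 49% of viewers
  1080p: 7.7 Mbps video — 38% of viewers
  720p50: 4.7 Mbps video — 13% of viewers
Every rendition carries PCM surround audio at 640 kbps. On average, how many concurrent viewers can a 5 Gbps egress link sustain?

522

Audio: 640 kbps = 0.640 Mbps.
Average per-viewer bitrate: 0.49×11.640 + 0.38×8.340 + 0.13×5.340 = 9.567 Mbps.
5 Gbps = 5,000 Mbps; 5,000 / 9.567 = 522.63 → 522.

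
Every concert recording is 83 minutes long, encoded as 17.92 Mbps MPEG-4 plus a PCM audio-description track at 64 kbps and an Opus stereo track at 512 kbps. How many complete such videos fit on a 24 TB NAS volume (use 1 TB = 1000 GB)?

83 min = 4980 s
Audio total: 64 + 512 = 576 kbps = 0.576 Mbps.
Total bitrate: 18.496 Mbps.
Per item: 18.496 Mbps × 4980 s = 92,110 Mb = 11,514 MB.
Capacity: 24 TB = 192,000,000 Mb; 2084.46 items → 2084 complete.

2084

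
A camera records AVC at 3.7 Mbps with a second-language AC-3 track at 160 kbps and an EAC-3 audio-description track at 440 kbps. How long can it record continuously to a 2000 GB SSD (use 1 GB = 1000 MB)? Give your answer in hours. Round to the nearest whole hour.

Audio total: 160 + 440 = 600 kbps = 0.600 Mbps.
Total bitrate: 3.7 + 0.600 = 4.300 Mbps.
Capacity: 2000 GB = 16,000,000 Mb.
Recording time: 16,000,000 / 4.300 = 3,720,930 s ≈ 1,034 hours.

1034 hours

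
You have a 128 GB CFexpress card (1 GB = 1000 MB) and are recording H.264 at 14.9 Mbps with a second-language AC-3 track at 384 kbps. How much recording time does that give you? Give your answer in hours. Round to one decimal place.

18.6 hours

Audio: 384 kbps = 0.384 Mbps.
Total bitrate: 14.9 + 0.384 = 15.284 Mbps.
Capacity: 128 GB = 1,024,000 Mb.
Recording time: 1,024,000 / 15.284 = 66,998 s ≈ 18.6 hours.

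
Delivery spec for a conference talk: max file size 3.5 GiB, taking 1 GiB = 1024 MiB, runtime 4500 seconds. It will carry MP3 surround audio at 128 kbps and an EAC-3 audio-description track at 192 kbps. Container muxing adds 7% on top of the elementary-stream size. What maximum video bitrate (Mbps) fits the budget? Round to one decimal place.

Budget: 3.5 GiB = 30064.8 Mb.
Stream payload after overhead: 30064.8 / 1.07 = 28097.9 Mb.
Total bitrate budget: 28097.9 Mb / 4500 s = 6.244 Mbps.
Audio total: 128 + 192 = 320 kbps = 0.320 Mbps.
Video: 6.244 − 0.320 = 5.924 Mbps.

5.9 Mbps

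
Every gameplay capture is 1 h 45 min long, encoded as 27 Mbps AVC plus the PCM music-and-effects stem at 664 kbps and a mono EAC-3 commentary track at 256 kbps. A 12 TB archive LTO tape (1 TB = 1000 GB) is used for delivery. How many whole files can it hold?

545

1 h 45 min = 105 min = 6300 s
Audio total: 664 + 256 = 920 kbps = 0.920 Mbps.
Total bitrate: 27.920 Mbps.
Per item: 27.920 Mbps × 6300 s = 175,896 Mb = 21,987 MB.
Capacity: 12 TB = 96,000,000 Mb; 545.78 items → 545 complete.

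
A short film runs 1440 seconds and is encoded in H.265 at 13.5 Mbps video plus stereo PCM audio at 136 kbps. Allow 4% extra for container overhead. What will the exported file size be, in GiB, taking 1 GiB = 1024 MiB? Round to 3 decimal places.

Audio: 136 kbps = 0.136 Mbps.
Total bitrate: 13.5 + 0.136 = 13.636 Mbps.
Stream data: 13.636 Mbps × 1440 s = 19635.8 Mb.
With 4% container overhead: ×1.04.
20,421 Mb = 2,552,659,200 bytes ÷ 1,073,741,824 = 2.377 GiB.

2.377 GiB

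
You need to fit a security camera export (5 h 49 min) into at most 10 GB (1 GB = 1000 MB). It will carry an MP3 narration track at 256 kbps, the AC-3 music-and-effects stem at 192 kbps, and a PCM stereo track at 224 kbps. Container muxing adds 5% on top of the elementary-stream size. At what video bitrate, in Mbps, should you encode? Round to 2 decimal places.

2.97 Mbps

Budget: 10 GB = 80000.0 Mb.
Stream payload after overhead: 80000.0 / 1.05 = 76190.5 Mb.
5 h 49 min = 349 min = 20940 s
Total bitrate budget: 76190.5 Mb / 20940 s = 3.639 Mbps.
Audio total: 256 + 192 + 224 = 672 kbps = 0.672 Mbps.
Video: 3.639 − 0.672 = 2.967 Mbps.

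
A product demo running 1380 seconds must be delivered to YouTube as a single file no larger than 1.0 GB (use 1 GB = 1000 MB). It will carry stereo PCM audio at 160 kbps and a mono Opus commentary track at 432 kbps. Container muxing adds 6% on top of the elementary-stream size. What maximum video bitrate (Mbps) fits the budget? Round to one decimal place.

4.9 Mbps

Budget: 1.0 GB = 8000.0 Mb.
Stream payload after overhead: 8000.0 / 1.06 = 7547.2 Mb.
Total bitrate budget: 7547.2 Mb / 1380 s = 5.469 Mbps.
Audio total: 160 + 432 = 592 kbps = 0.592 Mbps.
Video: 5.469 − 0.592 = 4.877 Mbps.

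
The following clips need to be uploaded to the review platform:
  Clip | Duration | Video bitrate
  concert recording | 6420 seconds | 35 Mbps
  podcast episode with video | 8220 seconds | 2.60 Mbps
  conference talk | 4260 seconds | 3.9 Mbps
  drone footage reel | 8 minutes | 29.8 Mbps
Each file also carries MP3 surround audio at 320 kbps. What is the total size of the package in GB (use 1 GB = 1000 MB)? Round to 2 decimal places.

Audio: 320 kbps = 0.320 Mbps.
concert recording: 35.320 Mbps × 6420 s = 226754.4 Mb
podcast episode with video: 2.920 Mbps × 8220 s = 24002.4 Mb
conference talk: 4.220 Mbps × 4260 s = 17977.2 Mb
drone footage reel: 30.120 Mbps × 480 s = 14457.6 Mb
Total: 283191.6 Mb = 35398.9 MB.
= 35.40 GB.

35.40 GB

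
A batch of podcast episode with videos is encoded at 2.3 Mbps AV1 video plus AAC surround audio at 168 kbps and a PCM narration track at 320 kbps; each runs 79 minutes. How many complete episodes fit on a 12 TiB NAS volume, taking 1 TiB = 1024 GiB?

79 min = 4740 s
Audio total: 168 + 320 = 488 kbps = 0.488 Mbps.
Total bitrate: 2.788 Mbps.
Per item: 2.788 Mbps × 4740 s = 13,215 Mb = 1,652 MB.
Capacity: 12 TiB = 105,553,116 Mb; 7987.30 items → 7987 complete.

7987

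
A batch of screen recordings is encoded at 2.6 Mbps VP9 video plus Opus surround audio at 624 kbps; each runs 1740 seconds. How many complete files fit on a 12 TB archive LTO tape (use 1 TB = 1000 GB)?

Audio: 624 kbps = 0.624 Mbps.
Total bitrate: 3.224 Mbps.
Per item: 3.224 Mbps × 1740 s = 5,610 Mb = 701.2 MB.
Capacity: 12 TB = 96,000,000 Mb; 17113.03 items → 17113 complete.

17113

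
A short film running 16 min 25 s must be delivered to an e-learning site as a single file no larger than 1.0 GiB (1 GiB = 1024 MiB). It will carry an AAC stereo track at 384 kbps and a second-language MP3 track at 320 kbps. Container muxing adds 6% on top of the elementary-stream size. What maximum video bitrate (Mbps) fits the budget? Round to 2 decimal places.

Budget: 1.0 GiB = 8589.9 Mb.
Stream payload after overhead: 8589.9 / 1.06 = 8103.7 Mb.
16 min 25 s = 985 s
Total bitrate budget: 8103.7 Mb / 985 s = 8.227 Mbps.
Audio total: 384 + 320 = 704 kbps = 0.704 Mbps.
Video: 8.227 − 0.704 = 7.523 Mbps.

7.52 Mbps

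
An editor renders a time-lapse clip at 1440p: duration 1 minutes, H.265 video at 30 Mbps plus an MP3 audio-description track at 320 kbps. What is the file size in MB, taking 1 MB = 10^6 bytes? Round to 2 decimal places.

227.40 MB

Audio: 320 kbps = 0.320 Mbps.
Total bitrate: 30 + 0.320 = 30.320 Mbps.
Stream data: 30.320 Mbps × 60 s = 1819.2 Mb.
1,819 Mb ÷ 8 = 227.4 MB → 227.4 MB.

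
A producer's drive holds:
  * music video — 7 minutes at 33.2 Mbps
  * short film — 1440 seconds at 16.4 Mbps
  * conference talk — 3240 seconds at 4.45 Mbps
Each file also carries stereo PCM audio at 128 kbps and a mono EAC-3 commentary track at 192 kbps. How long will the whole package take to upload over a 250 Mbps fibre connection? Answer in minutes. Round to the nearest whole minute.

Audio total: 128 + 192 = 320 kbps = 0.320 Mbps.
music video: 33.520 Mbps × 420 s = 14078.4 Mb
short film: 16.720 Mbps × 1440 s = 24076.8 Mb
conference talk: 4.770 Mbps × 3240 s = 15454.8 Mb
Total: 53610.0 Mb = 6701.2 MB.
At 250 Mbps: 53610.0 / 250 = 214 s ≈ 3.57 minutes.

4 minutes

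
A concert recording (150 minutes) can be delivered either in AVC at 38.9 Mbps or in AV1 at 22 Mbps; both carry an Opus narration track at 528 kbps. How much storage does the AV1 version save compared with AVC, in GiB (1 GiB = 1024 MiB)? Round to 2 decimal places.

150 min = 9000 s
Audio: 528 kbps = 0.528 Mbps.
AVC: 39.428 Mbps × 9000 s = 354852.0 Mb = 41.310 GiB.
AV1: 22.528 Mbps × 9000 s = 202752.0 Mb = 23.603 GiB.
Saving: 41.310 − 23.603 = 17.707 GiB.

17.71 GiB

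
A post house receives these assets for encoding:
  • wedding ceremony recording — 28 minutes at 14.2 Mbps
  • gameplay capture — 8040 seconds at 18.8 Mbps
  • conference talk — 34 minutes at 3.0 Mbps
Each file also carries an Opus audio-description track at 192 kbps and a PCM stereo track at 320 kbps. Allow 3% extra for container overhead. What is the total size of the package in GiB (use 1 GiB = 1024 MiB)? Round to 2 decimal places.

22.44 GiB

Audio total: 192 + 320 = 512 kbps = 0.512 Mbps.
wedding ceremony recording: 14.712 Mbps × 1680 s × 1.03 = 25457.6 Mb
gameplay capture: 19.312 Mbps × 8040 s × 1.03 = 159926.5 Mb
conference talk: 3.512 Mbps × 2040 s × 1.03 = 7379.4 Mb
Total: 192763.6 Mb = 24095.4 MB.
= 22.44 GiB.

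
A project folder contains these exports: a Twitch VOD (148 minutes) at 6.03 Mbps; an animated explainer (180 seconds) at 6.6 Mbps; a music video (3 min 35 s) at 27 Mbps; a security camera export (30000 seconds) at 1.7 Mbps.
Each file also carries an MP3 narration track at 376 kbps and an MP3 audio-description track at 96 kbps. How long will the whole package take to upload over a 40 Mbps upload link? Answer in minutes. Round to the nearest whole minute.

54 minutes

Audio total: 376 + 96 = 472 kbps = 0.472 Mbps.
Twitch VOD: 6.502 Mbps × 8880 s = 57737.8 Mb
animated explainer: 7.072 Mbps × 180 s = 1273.0 Mb
music video: 27.472 Mbps × 215 s = 5906.5 Mb
security camera export: 2.172 Mbps × 30000 s = 65160.0 Mb
Total: 130077.2 Mb = 16259.6 MB.
At 40 Mbps: 130077.2 / 40 = 3252 s ≈ 54.2 minutes.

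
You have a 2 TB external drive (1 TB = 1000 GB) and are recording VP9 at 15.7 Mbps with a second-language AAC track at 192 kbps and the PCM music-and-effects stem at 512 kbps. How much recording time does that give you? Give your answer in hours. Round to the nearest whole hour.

271 hours

Audio total: 192 + 512 = 704 kbps = 0.704 Mbps.
Total bitrate: 15.7 + 0.704 = 16.404 Mbps.
Capacity: 2 TB = 16,000,000 Mb.
Recording time: 16,000,000 / 16.404 = 975,372 s ≈ 271 hours.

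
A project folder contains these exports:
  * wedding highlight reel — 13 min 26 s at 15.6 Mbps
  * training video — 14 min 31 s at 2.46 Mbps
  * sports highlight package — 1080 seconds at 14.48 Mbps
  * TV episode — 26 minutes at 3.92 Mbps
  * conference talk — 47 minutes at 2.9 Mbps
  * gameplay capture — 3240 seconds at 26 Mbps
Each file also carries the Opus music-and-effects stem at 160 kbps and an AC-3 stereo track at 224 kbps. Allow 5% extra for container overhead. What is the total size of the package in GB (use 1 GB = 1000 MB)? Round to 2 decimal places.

Audio total: 160 + 224 = 384 kbps = 0.384 Mbps.
wedding highlight reel: 15.984 Mbps × 806 s × 1.05 = 13527.3 Mb
training video: 2.844 Mbps × 871 s × 1.05 = 2601.0 Mb
sports highlight package: 14.864 Mbps × 1080 s × 1.05 = 16855.8 Mb
TV episode: 4.304 Mbps × 1560 s × 1.05 = 7050.0 Mb
conference talk: 3.284 Mbps × 2820 s × 1.05 = 9723.9 Mb
gameplay capture: 26.384 Mbps × 3240 s × 1.05 = 89758.4 Mb
Total: 139516.3 Mb = 17439.5 MB.
= 17.44 GB.

17.44 GB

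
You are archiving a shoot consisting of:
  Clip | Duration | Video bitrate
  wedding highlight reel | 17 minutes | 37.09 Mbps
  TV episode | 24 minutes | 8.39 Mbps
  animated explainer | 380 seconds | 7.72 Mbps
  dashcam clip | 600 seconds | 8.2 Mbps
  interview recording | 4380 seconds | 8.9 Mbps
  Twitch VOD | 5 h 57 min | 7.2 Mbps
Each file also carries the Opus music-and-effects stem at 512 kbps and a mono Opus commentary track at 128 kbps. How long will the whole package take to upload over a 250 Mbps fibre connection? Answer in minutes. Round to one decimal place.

18.0 minutes

Audio total: 512 + 128 = 640 kbps = 0.640 Mbps.
wedding highlight reel: 37.730 Mbps × 1020 s = 38484.6 Mb
TV episode: 9.030 Mbps × 1440 s = 13003.2 Mb
animated explainer: 8.360 Mbps × 380 s = 3176.8 Mb
dashcam clip: 8.840 Mbps × 600 s = 5304.0 Mb
interview recording: 9.540 Mbps × 4380 s = 41785.2 Mb
Twitch VOD: 7.840 Mbps × 21420 s = 167932.8 Mb
Total: 269686.6 Mb = 33710.8 MB.
At 250 Mbps: 269686.6 / 250 = 1079 s ≈ 18 minutes.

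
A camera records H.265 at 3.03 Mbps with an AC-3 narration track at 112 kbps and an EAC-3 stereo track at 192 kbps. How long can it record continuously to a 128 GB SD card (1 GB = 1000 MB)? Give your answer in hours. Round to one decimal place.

Audio total: 112 + 192 = 304 kbps = 0.304 Mbps.
Total bitrate: 3.03 + 0.304 = 3.334 Mbps.
Capacity: 128 GB = 1,024,000 Mb.
Recording time: 1,024,000 / 3.334 = 307,139 s ≈ 85.3 hours.

85.3 hours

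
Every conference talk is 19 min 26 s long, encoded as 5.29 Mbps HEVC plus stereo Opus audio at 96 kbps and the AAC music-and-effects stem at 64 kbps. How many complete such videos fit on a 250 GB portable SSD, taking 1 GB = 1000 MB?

19 min 26 s = 1166 s
Audio total: 96 + 64 = 160 kbps = 0.160 Mbps.
Total bitrate: 5.450 Mbps.
Per item: 5.450 Mbps × 1166 s = 6,355 Mb = 794.3 MB.
Capacity: 250 GB = 2,000,000 Mb; 314.73 items → 314 complete.

314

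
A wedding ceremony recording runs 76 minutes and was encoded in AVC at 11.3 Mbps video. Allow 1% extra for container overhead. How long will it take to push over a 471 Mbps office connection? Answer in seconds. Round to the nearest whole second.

110 seconds

76 min = 4560 s
File: 11.300 Mbps × 4560 s = 51528.0 Mb.
With 1% container overhead: ×1.01. → 52043.3 Mb.
At 471 Mbps: 52043.3 / 471 = 110.5 s ≈ 110 seconds.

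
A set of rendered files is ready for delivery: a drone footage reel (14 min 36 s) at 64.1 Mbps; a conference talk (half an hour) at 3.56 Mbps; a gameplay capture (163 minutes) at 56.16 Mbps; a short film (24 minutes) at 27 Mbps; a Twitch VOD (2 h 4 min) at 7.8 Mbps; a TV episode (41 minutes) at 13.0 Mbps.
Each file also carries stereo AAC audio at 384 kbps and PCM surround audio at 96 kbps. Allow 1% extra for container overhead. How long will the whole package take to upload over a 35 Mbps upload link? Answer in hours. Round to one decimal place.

6.0 hours

Audio total: 384 + 96 = 480 kbps = 0.480 Mbps.
drone footage reel: 64.580 Mbps × 876 s × 1.01 = 57137.8 Mb
conference talk: 4.040 Mbps × 1800 s × 1.01 = 7344.7 Mb
gameplay capture: 56.640 Mbps × 9780 s × 1.01 = 559478.6 Mb
short film: 27.480 Mbps × 1440 s × 1.01 = 39966.9 Mb
Twitch VOD: 8.280 Mbps × 7440 s × 1.01 = 62219.2 Mb
TV episode: 13.480 Mbps × 2460 s × 1.01 = 33492.4 Mb
Total: 759639.7 Mb = 94955.0 MB.
At 35 Mbps: 759639.7 / 35 = 21704 s ≈ 6.03 hours.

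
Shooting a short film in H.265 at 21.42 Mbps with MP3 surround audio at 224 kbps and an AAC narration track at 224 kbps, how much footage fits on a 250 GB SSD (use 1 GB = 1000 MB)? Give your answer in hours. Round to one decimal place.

Audio total: 224 + 224 = 448 kbps = 0.448 Mbps.
Total bitrate: 21.42 + 0.448 = 21.868 Mbps.
Capacity: 250 GB = 2,000,000 Mb.
Recording time: 2,000,000 / 21.868 = 91,458 s ≈ 25.4 hours.

25.4 hours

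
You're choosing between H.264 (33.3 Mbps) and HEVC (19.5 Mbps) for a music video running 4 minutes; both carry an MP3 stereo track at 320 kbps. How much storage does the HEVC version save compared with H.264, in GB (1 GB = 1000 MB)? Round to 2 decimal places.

0.41 GB

4 min = 240 s
Audio: 320 kbps = 0.320 Mbps.
H.264: 33.620 Mbps × 240 s = 8068.8 Mb = 1.009 GB.
HEVC: 19.820 Mbps × 240 s = 4756.8 Mb = 0.595 GB.
Saving: 1.009 − 0.595 = 0.414 GB.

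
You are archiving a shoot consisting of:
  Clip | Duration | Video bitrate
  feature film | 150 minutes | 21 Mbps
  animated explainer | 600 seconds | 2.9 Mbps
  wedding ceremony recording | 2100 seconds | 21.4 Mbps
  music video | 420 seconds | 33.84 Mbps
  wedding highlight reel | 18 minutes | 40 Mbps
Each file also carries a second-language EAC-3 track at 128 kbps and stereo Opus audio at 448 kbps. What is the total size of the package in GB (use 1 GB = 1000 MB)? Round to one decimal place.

Audio total: 128 + 448 = 576 kbps = 0.576 Mbps.
feature film: 21.576 Mbps × 9000 s = 194184.0 Mb
animated explainer: 3.476 Mbps × 600 s = 2085.6 Mb
wedding ceremony recording: 21.976 Mbps × 2100 s = 46149.6 Mb
music video: 34.416 Mbps × 420 s = 14454.7 Mb
wedding highlight reel: 40.576 Mbps × 1080 s = 43822.1 Mb
Total: 300696.0 Mb = 37587.0 MB.
= 37.59 GB.

37.6 GB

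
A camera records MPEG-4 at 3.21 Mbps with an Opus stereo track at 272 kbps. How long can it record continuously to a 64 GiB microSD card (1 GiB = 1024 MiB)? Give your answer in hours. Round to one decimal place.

Audio: 272 kbps = 0.272 Mbps.
Total bitrate: 3.21 + 0.272 = 3.482 Mbps.
Capacity: 64 GiB = 549,756 Mb.
Recording time: 549,756 / 3.482 = 157,885 s ≈ 43.9 hours.

43.9 hours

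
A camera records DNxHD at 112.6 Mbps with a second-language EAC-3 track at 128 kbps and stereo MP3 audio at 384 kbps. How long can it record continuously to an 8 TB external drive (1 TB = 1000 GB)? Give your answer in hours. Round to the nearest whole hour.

Audio total: 128 + 384 = 512 kbps = 0.512 Mbps.
Total bitrate: 112.6 + 0.512 = 113.112 Mbps.
Capacity: 8 TB = 64,000,000 Mb.
Recording time: 64,000,000 / 113.112 = 565,811 s ≈ 157 hours.

157 hours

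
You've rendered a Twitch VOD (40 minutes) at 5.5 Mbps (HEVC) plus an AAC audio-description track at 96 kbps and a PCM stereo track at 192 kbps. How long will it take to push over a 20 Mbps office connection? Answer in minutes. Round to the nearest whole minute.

40 min = 2400 s
Audio total: 96 + 192 = 288 kbps = 0.288 Mbps.
Total bitrate: 5.788 Mbps.
File: 5.788 Mbps × 2400 s = 13891.2 Mb.
At 20 Mbps: 13891.2 / 20 = 694.6 s ≈ 11.6 minutes.

12 minutes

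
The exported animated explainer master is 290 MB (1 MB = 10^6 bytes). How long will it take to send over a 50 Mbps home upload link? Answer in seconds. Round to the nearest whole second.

File: 290 MB = 2320.0 Mb.
At 50 Mbps: 2320.0 / 50 = 46.4 s ≈ 46.4 seconds.

46 seconds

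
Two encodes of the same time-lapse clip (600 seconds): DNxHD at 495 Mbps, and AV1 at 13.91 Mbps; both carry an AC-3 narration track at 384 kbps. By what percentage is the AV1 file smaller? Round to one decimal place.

97.1%

Audio: 384 kbps = 0.384 Mbps.
DNxHD: 495.384 Mbps × 600 s = 297230.4 Mb = 34.602 GiB.
AV1: 14.294 Mbps × 600 s = 8576.4 Mb = 0.998 GiB.
Reduction: (1 − 0.998/34.602) × 100 = 97.11%.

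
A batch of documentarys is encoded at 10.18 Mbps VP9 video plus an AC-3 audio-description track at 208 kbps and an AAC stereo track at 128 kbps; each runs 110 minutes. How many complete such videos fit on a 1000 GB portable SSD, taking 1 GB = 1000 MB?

115

110 min = 6600 s
Audio total: 208 + 128 = 336 kbps = 0.336 Mbps.
Total bitrate: 10.516 Mbps.
Per item: 10.516 Mbps × 6600 s = 69,406 Mb = 8,676 MB.
Capacity: 1000 GB = 8,000,000 Mb; 115.26 items → 115 complete.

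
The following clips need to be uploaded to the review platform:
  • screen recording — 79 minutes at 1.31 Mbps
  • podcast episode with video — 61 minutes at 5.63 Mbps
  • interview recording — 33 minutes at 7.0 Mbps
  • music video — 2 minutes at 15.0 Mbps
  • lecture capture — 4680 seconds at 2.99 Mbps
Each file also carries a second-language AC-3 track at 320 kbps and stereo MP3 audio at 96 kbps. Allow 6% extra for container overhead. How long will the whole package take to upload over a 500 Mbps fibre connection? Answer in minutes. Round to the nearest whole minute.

2 minutes

Audio total: 320 + 96 = 416 kbps = 0.416 Mbps.
screen recording: 1.726 Mbps × 4740 s × 1.06 = 8672.1 Mb
podcast episode with video: 6.046 Mbps × 3660 s × 1.06 = 23456.1 Mb
interview recording: 7.416 Mbps × 1980 s × 1.06 = 15564.7 Mb
music video: 15.416 Mbps × 120 s × 1.06 = 1960.9 Mb
lecture capture: 3.406 Mbps × 4680 s × 1.06 = 16896.5 Mb
Total: 66550.3 Mb = 8318.8 MB.
At 500 Mbps: 66550.3 / 500 = 133 s ≈ 2.22 minutes.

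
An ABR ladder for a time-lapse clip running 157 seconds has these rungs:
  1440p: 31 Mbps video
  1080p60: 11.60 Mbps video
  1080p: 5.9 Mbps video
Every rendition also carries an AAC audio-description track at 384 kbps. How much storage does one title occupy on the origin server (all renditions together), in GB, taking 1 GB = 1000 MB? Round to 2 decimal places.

Audio: 384 kbps = 0.384 Mbps.
Sum of rendition bitrates: (31+0.384) + (11.60+0.384) + (5.9+0.384) = 49.652 Mbps.
× 157 s = 7,795 Mb = 974.4 MB = 0.9744 GB.

0.97 GB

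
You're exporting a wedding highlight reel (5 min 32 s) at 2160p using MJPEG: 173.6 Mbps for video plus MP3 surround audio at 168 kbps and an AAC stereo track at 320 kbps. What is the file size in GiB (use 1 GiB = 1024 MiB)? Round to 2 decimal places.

5 min 32 s = 332 s
Audio total: 168 + 320 = 488 kbps = 0.488 Mbps.
Total bitrate: 173.6 + 0.488 = 174.088 Mbps.
Stream data: 174.088 Mbps × 332 s = 57797.2 Mb.
57,797 Mb = 7,224,652,000 bytes ÷ 1,073,741,824 = 6.728 GiB.

6.73 GiB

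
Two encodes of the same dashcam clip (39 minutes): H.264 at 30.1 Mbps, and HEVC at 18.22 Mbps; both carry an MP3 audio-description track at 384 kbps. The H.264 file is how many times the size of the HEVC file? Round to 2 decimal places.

1.64

39 min = 2340 s
Audio: 384 kbps = 0.384 Mbps.
H.264: 30.484 Mbps × 2340 s = 71332.6 Mb = 8.917 GB.
HEVC: 18.604 Mbps × 2340 s = 43533.4 Mb = 5.442 GB.
Ratio: 8.917 / 5.442 = 1.639.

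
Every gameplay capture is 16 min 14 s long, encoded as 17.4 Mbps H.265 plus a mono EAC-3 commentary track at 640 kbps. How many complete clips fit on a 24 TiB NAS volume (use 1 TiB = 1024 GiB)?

16 min 14 s = 974 s
Audio: 640 kbps = 0.640 Mbps.
Total bitrate: 18.040 Mbps.
Per item: 18.040 Mbps × 974 s = 17,571 Mb = 2,196 MB.
Capacity: 24 TiB = 211,106,233 Mb; 12014.50 items → 12014 complete.

12014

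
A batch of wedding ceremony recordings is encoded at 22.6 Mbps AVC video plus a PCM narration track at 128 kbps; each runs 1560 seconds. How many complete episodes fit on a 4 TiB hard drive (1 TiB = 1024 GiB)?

992

Audio: 128 kbps = 0.128 Mbps.
Total bitrate: 22.728 Mbps.
Per item: 22.728 Mbps × 1560 s = 35,456 Mb = 4,432 MB.
Capacity: 4 TiB = 35,184,372 Mb; 992.35 items → 992 complete.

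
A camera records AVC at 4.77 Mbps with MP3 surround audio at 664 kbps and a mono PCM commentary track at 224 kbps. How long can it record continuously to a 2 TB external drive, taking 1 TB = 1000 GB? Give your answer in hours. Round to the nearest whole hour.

786 hours

Audio total: 664 + 224 = 888 kbps = 0.888 Mbps.
Total bitrate: 4.77 + 0.888 = 5.658 Mbps.
Capacity: 2 TB = 16,000,000 Mb.
Recording time: 16,000,000 / 5.658 = 2,827,854 s ≈ 786 hours.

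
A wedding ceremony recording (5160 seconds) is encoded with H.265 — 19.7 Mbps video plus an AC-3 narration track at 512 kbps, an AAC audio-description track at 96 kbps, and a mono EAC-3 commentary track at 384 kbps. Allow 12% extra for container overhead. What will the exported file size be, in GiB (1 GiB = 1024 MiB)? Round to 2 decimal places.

Audio total: 512 + 96 + 384 = 992 kbps = 0.992 Mbps.
Total bitrate: 19.7 + 0.992 = 20.692 Mbps.
Stream data: 20.692 Mbps × 5160 s = 106770.7 Mb.
With 12% container overhead: ×1.12.
119,583 Mb = 14,947,900,800 bytes ÷ 1,073,741,824 = 13.92 GiB.

13.92 GiB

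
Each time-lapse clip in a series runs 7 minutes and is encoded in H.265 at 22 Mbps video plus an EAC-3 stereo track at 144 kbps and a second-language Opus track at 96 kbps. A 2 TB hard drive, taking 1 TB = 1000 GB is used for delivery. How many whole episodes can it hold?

7 min = 420 s
Audio total: 144 + 96 = 240 kbps = 0.240 Mbps.
Total bitrate: 22.240 Mbps.
Per item: 22.240 Mbps × 420 s = 9,341 Mb = 1,168 MB.
Capacity: 2 TB = 16,000,000 Mb; 1712.92 items → 1712 complete.

1712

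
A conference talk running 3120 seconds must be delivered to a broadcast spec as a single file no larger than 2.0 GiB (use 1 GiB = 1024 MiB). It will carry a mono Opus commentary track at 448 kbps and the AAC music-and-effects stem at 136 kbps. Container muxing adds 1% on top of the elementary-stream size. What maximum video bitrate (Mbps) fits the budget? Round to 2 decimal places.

4.87 Mbps

Budget: 2.0 GiB = 17179.9 Mb.
Stream payload after overhead: 17179.9 / 1.01 = 17009.8 Mb.
Total bitrate budget: 17009.8 Mb / 3120 s = 5.452 Mbps.
Audio total: 448 + 136 = 584 kbps = 0.584 Mbps.
Video: 5.452 − 0.584 = 4.868 Mbps.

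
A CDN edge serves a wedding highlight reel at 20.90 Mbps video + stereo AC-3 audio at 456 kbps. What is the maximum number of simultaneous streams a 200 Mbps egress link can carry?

9

Audio: 456 kbps = 0.456 Mbps.
Per-viewer media rate: 21.356 Mbps.
200 Mbps = 200.0 Mbps; 200.0 / 21.356 = 9.37 → 9 viewers.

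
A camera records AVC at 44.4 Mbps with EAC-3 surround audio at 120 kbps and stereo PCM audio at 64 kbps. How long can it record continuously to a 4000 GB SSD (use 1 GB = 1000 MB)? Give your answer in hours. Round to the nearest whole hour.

Audio total: 120 + 64 = 184 kbps = 0.184 Mbps.
Total bitrate: 44.4 + 0.184 = 44.584 Mbps.
Capacity: 4000 GB = 32,000,000 Mb.
Recording time: 32,000,000 / 44.584 = 717,746 s ≈ 199 hours.

199 hours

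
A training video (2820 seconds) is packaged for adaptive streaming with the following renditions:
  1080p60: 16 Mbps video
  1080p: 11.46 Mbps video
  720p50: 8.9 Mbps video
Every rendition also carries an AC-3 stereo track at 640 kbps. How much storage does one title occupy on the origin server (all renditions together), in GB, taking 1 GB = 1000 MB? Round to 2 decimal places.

Audio: 640 kbps = 0.640 Mbps.
Sum of rendition bitrates: (16+0.640) + (11.46+0.640) + (8.9+0.640) = 38.280 Mbps.
× 2820 s = 107,950 Mb = 13,494 MB = 13.49 GB.

13.49 GB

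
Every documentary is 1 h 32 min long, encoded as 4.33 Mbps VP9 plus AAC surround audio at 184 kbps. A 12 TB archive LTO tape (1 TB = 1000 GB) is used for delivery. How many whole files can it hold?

3852

1 h 32 min = 92 min = 5520 s
Audio: 184 kbps = 0.184 Mbps.
Total bitrate: 4.514 Mbps.
Per item: 4.514 Mbps × 5520 s = 24,917 Mb = 3,115 MB.
Capacity: 12 TB = 96,000,000 Mb; 3852.75 items → 3852 complete.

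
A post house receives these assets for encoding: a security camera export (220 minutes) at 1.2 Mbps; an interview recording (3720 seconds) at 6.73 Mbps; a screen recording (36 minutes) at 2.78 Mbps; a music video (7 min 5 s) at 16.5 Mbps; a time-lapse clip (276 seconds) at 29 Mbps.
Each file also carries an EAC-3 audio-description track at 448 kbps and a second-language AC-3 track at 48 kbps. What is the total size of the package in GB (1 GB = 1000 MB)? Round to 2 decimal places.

8.96 GB

Audio total: 448 + 48 = 496 kbps = 0.496 Mbps.
security camera export: 1.696 Mbps × 13200 s = 22387.2 Mb
interview recording: 7.226 Mbps × 3720 s = 26880.7 Mb
screen recording: 3.276 Mbps × 2160 s = 7076.2 Mb
music video: 16.996 Mbps × 425 s = 7223.3 Mb
time-lapse clip: 29.496 Mbps × 276 s = 8140.9 Mb
Total: 71708.3 Mb = 8963.5 MB.
= 8.964 GB.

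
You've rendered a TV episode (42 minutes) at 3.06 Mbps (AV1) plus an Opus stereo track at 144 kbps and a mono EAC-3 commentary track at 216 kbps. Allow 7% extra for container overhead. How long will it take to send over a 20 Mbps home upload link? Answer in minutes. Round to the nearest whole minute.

8 minutes

42 min = 2520 s
Audio total: 144 + 216 = 360 kbps = 0.360 Mbps.
Total bitrate: 3.420 Mbps.
File: 3.420 Mbps × 2520 s = 8618.4 Mb.
With 7% container overhead: ×1.07. → 9221.7 Mb.
At 20 Mbps: 9221.7 / 20 = 461.1 s ≈ 7.68 minutes.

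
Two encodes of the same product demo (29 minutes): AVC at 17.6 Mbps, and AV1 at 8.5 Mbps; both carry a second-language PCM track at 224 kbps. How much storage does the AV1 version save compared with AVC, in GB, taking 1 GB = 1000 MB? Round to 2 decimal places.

29 min = 1740 s
Audio: 224 kbps = 0.224 Mbps.
AVC: 17.824 Mbps × 1740 s = 31013.8 Mb = 3.877 GB.
AV1: 8.724 Mbps × 1740 s = 15179.8 Mb = 1.897 GB.
Saving: 3.877 − 1.897 = 1.979 GB.

1.98 GB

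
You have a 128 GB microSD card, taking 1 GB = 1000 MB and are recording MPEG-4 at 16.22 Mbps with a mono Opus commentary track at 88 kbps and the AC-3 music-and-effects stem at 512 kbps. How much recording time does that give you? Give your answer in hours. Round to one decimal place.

16.9 hours

Audio total: 88 + 512 = 600 kbps = 0.600 Mbps.
Total bitrate: 16.22 + 0.600 = 16.820 Mbps.
Capacity: 128 GB = 1,024,000 Mb.
Recording time: 1,024,000 / 16.820 = 60,880 s ≈ 16.9 hours.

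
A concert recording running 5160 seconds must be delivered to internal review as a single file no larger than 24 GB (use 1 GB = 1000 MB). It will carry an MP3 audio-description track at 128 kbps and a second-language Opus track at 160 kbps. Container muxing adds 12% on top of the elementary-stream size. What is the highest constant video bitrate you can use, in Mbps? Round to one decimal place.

32.9 Mbps

Budget: 24 GB = 192000.0 Mb.
Stream payload after overhead: 192000.0 / 1.12 = 171428.6 Mb.
Total bitrate budget: 171428.6 Mb / 5160 s = 33.223 Mbps.
Audio total: 128 + 160 = 288 kbps = 0.288 Mbps.
Video: 33.223 − 0.288 = 32.935 Mbps.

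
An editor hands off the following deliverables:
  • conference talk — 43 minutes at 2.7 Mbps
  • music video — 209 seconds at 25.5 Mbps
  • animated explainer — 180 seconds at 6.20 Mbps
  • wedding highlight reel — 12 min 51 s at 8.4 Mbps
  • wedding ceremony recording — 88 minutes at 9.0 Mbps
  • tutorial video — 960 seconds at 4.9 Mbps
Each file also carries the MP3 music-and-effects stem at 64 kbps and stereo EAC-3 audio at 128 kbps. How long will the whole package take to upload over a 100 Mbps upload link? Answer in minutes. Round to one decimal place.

12.3 minutes

Audio total: 64 + 128 = 192 kbps = 0.192 Mbps.
conference talk: 2.892 Mbps × 2580 s = 7461.4 Mb
music video: 25.692 Mbps × 209 s = 5369.6 Mb
animated explainer: 6.392 Mbps × 180 s = 1150.6 Mb
wedding highlight reel: 8.592 Mbps × 771 s = 6624.4 Mb
wedding ceremony recording: 9.192 Mbps × 5280 s = 48533.8 Mb
tutorial video: 5.092 Mbps × 960 s = 4888.3 Mb
Total: 74028.1 Mb = 9253.5 MB.
At 100 Mbps: 74028.1 / 100 = 740 s ≈ 12.3 minutes.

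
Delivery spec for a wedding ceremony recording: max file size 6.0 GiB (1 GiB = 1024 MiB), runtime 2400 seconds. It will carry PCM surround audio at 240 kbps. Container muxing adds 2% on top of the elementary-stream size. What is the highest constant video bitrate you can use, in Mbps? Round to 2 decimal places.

Budget: 6.0 GiB = 51539.6 Mb.
Stream payload after overhead: 51539.6 / 1.02 = 50529.0 Mb.
Total bitrate budget: 50529.0 Mb / 2400 s = 21.054 Mbps.
Audio: 240 kbps = 0.240 Mbps.
Video: 21.054 − 0.240 = 20.814 Mbps.

20.81 Mbps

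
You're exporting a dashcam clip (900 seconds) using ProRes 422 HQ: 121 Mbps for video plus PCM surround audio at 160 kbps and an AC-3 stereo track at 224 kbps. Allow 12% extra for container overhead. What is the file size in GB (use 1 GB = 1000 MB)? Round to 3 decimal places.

Audio total: 160 + 224 = 384 kbps = 0.384 Mbps.
Total bitrate: 121 + 0.384 = 121.384 Mbps.
Stream data: 121.384 Mbps × 900 s = 109245.6 Mb.
With 12% container overhead: ×1.12.
122,355 Mb ÷ 8 = 15,294 MB → 15.29 GB.

15.294 GB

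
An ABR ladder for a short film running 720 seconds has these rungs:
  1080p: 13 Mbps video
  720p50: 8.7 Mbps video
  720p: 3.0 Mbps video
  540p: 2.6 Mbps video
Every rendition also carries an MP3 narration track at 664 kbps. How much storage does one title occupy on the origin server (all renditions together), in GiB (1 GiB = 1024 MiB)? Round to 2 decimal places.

2.51 GiB

Audio: 664 kbps = 0.664 Mbps.
Sum of rendition bitrates: (13+0.664) + (8.7+0.664) + (3.0+0.664) + (2.6+0.664) = 29.956 Mbps.
× 720 s = 21,568 Mb = 2,696 MB = 2.511 GiB.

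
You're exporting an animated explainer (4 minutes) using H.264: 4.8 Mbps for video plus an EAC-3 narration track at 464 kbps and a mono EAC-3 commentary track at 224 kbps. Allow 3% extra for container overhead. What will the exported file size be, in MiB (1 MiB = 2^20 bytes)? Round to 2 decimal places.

4 min = 240 s
Audio total: 464 + 224 = 688 kbps = 0.688 Mbps.
Total bitrate: 4.8 + 0.688 = 5.488 Mbps.
Stream data: 5.488 Mbps × 240 s = 1317.1 Mb.
With 3% container overhead: ×1.03.
1,357 Mb = 169,579,200 bytes ÷ 1,048,576 = 161.7 MiB.

161.72 MiB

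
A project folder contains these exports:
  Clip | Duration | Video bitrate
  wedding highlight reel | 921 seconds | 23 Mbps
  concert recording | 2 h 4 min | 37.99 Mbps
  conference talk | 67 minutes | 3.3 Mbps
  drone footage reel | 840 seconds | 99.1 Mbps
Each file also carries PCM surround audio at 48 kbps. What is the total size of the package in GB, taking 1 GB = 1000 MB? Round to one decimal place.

Audio: 48 kbps = 0.048 Mbps.
wedding highlight reel: 23.048 Mbps × 921 s = 21227.2 Mb
concert recording: 38.038 Mbps × 7440 s = 283002.7 Mb
conference talk: 3.348 Mbps × 4020 s = 13459.0 Mb
drone footage reel: 99.148 Mbps × 840 s = 83284.3 Mb
Total: 400973.2 Mb = 50121.7 MB.
= 50.12 GB.

50.1 GB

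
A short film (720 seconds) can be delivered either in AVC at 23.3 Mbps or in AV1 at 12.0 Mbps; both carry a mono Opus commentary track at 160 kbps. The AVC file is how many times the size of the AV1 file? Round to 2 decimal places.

1.93

Audio: 160 kbps = 0.160 Mbps.
AVC: 23.460 Mbps × 720 s = 16891.2 Mb = 2.111 GB.
AV1: 12.160 Mbps × 720 s = 8755.2 Mb = 1.094 GB.
Ratio: 2.111 / 1.094 = 1.929.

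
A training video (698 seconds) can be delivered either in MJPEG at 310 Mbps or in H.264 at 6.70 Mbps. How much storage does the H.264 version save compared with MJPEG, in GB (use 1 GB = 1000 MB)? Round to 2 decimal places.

MJPEG: 310.000 Mbps × 698 s = 216380.0 Mb = 27.047 GB.
H.264: 6.700 Mbps × 698 s = 4676.6 Mb = 0.585 GB.
Saving: 27.047 − 0.585 = 26.463 GB.

26.46 GB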